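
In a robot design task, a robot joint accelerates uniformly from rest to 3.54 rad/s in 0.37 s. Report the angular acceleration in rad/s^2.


alpha = delta_omega / t = 3.54 / 0.37 = 9.5676

9.5676 rad/s^2


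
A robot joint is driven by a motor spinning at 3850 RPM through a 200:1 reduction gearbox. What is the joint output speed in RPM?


omega_joint = omega_motor / N = 3850 / 200 = 19.2500

19.2500 RPM


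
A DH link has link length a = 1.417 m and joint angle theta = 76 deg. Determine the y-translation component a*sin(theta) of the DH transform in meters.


a*sin(theta) = 1.417*sin(76 deg) = 1.3749

1.3749 m


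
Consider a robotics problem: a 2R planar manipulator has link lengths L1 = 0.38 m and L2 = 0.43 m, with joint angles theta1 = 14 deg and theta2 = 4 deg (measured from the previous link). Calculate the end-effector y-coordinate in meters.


y = L1*sin(th1) + L2*sin(th1+th2) = 0.38*sin(14 deg) + 0.43*sin(18 deg) = 0.2248

0.2248 m


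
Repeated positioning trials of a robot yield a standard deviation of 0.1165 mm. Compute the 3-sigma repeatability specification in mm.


repeatability = 3*sigma = 3*0.1165 = 0.3495

0.3495 mm


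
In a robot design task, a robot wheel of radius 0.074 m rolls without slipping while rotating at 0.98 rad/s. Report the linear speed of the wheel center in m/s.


v = omega * r = 0.98 * 0.074 = 0.0725

0.0725 m/s


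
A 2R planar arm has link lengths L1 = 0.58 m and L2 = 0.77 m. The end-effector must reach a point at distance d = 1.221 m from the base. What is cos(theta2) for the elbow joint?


cos(th2) = (d^2 - L1^2 - L2^2)/(2*L1*L2) = (1.221^2 - 0.58^2 - 0.77^2)/(2*0.58*0.77) = 0.6287

0.6287


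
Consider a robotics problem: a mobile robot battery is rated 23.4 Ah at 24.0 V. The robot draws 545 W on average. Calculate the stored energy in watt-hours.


E = capacity * V = 23.4*24.0 = 561.6000

561.6000 Wh


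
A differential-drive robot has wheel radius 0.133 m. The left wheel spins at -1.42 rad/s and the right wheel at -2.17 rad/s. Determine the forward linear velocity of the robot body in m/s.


v = r*(wR + wL)/2 = 0.133*(-2.17 + -1.42)/2 = -0.2387

-0.2387 m/s


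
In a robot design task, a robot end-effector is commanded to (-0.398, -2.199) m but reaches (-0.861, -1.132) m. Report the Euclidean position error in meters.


dx = -0.861 - (-0.398) = -0.4630, dy = -1.132 - (-2.199) = 1.0670
err = sqrt(0.214369 + 1.138489) = 1.1631

1.1631 m


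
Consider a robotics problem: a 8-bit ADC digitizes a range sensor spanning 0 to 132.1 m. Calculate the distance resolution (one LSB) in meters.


res = range / 2^n = 132.1/2^8 = 132.1/256 = 0.5160

0.5160 m


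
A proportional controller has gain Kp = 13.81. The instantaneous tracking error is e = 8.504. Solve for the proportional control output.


u_P = Kp * e = 13.81 * 8.504 = 117.4402

117.4402


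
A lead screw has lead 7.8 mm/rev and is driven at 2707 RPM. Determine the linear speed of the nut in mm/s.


v = lead * (RPM/60) = 7.8*2707/60 = 351.9100

351.9100 mm/s


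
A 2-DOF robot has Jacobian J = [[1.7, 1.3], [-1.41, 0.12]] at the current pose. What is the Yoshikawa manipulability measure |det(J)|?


det(J) = 1.7*0.12 - (1.3)*(-1.41) = 2.0370
|det(J)| = 2.0370

2.0370


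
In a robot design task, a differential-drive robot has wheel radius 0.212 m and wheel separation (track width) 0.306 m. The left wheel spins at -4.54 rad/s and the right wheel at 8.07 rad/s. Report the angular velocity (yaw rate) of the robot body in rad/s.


omega = r*(wR - wL)/L = 0.212*(8.07 - (-4.54))/0.306 = 8.7363

8.7363 rad/s


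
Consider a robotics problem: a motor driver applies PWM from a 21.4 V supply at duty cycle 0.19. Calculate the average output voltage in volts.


V_avg = V_supply * D = 21.4*0.19 = 4.0660

4.0660 V


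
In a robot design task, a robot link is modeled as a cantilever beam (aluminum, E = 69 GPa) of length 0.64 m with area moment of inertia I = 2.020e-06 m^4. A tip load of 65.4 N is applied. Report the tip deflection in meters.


delta = F*L^3/(3*E*I) = 65.4*0.64^3/(3*6.900e+10*2.020e-06)
      = 17.1442176/418140 = 4.1001e-05

4.1001e-05 m


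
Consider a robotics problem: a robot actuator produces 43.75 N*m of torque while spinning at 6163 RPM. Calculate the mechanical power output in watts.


omega = 6163 * 2*pi/60 = 645.387851 rad/s
P = tau * omega = 43.75 * 645.387851 = 28235.7185

28235.7185 W


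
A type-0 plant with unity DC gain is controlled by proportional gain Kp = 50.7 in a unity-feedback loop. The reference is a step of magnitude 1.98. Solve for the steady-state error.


e_ss = R/(1 + Kp) = 1.98/(1 + 50.7) = 1.98/51.7000 = 0.0383

0.0383


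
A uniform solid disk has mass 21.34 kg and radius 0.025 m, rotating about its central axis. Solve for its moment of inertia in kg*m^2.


I = (1/2)*m*R^2 = 0.5*21.34*0.025^2 = 0.0067

0.0067 kg*m^2


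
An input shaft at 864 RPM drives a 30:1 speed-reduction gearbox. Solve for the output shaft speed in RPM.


omega_out = omega_in / N = 864 / 30 = 28.8000

28.8000 RPM


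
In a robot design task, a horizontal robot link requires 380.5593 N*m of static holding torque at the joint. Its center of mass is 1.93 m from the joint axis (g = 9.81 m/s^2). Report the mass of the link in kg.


m = tau / (g*L) = 380.5593 / (9.81 * 1.93) = 20.1000

20.1000 kg


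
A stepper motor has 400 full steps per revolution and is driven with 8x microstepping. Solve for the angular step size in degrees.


step = 360/(400*8) = 360/3200 = 0.1125

0.1125 degrees


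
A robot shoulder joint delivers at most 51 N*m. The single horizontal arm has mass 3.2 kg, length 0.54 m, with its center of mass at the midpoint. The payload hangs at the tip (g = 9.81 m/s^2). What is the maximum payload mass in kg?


tau_arm = m_arm*g*(L/2) = 3.2*9.81*0.54/2 = 8.4758 N*m
tau_payload = tau_max - tau_arm = 51 - 8.4758 = 42.5242
m_payload = tau_payload / (g*L) = 42.5242 / (9.81*0.54) = 8.0274

8.0274 kg


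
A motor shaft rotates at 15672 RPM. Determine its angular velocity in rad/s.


omega = 15672 * 2*pi/60 = 1641.1680

1641.1680 rad/s


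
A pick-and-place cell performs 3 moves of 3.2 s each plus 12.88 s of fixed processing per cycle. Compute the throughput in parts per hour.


T_cycle = 3*3.2 + 12.88 = 22.4800 s
rate = 3600/T = 160.1423

160.1423 parts/hour


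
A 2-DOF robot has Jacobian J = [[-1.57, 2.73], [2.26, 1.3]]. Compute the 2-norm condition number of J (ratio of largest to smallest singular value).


JJ^T eigenvalues: trace(JJ^T) = 16.7154, det(JJ^T) = det(J)^2 = 67.41723664
s_max^2 = (16.7154 + sqrt(9.73565060))/2 = 9.91780021
s_min^2 = (16.7154 - sqrt(9.73565060))/2 = 6.79759979
kappa = s_max/s_min = sqrt(9.91780021/6.79759979) = 1.2079

1.2079


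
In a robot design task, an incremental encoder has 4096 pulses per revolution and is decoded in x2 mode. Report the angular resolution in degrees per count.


resolution = 360 / (PPR * 2) = 360 / 8192 = 0.0439

0.0439 degrees


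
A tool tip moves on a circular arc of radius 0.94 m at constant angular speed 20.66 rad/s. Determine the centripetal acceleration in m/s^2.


a_c = omega^2 * r = 20.66^2 * 0.94 = 401.2255

401.2255 m/s^2


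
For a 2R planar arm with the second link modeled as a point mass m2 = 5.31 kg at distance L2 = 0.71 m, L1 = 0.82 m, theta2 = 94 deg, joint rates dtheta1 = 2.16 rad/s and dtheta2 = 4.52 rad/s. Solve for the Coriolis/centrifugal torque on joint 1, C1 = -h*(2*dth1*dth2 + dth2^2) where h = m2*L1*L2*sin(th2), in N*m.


h = m2*L1*L2*sin(th2) = 5.31*0.82*0.71*sin(94 deg) = 3.083951
C1 = -h*(2*2.16*4.52 + 4.52^2) = -3.083951*39.9568 = -123.2248

-123.2248 N*m


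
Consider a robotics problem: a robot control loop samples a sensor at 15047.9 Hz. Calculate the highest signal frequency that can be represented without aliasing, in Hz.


f_max = f_s/2 = 15047.9/2 = 7523.9500

7523.9500 Hz


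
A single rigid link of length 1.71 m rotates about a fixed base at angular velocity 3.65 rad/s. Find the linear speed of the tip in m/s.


v = L*omega = 1.71 * 3.65 = 6.2415

6.2415 m/s


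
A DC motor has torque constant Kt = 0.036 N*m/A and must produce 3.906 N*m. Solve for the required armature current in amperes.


I = tau / Kt = 3.906/0.036 = 108.5000

108.5000 A


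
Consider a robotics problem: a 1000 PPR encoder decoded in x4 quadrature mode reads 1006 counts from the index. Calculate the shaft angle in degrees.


angle = counts * 360 / (PPR*4) = 1006 * 360 / 4000 = 90.5400

90.5400 degrees


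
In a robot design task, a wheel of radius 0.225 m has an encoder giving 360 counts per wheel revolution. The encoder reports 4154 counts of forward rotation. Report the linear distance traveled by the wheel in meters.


revs = 4154/360 = 11.538889
d = revs * 2*pi*r = 11.538889 * 2*pi*0.225 = 16.3127

16.3127 m


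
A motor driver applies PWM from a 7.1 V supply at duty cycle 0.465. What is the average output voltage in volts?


V_avg = V_supply * D = 7.1*0.465 = 3.3015

3.3015 V


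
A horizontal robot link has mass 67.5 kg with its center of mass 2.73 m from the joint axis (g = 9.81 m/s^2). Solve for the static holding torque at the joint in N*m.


tau = m*g*L = 67.5 * 9.81 * 2.73 = 1807.7378

1807.7378 N*m


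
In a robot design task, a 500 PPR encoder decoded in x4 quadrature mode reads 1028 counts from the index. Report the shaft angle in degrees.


angle = counts * 360 / (PPR*4) = 1028 * 360 / 2000 = 185.0400

185.0400 degrees


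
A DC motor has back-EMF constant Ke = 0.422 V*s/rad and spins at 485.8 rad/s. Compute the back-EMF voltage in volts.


V_emf = Ke * omega = 0.422*485.8 = 205.0076

205.0076 V


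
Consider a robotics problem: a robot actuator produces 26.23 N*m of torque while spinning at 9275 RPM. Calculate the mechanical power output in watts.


omega = 9275 * 2*pi/60 = 971.275729 rad/s
P = tau * omega = 26.23 * 971.275729 = 25476.5624

25476.5624 W


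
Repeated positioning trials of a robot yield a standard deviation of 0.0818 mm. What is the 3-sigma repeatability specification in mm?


repeatability = 3*sigma = 3*0.0818 = 0.2454

0.2454 mm


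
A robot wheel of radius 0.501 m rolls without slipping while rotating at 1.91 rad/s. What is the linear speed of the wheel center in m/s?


v = omega * r = 1.91 * 0.501 = 0.9569

0.9569 m/s


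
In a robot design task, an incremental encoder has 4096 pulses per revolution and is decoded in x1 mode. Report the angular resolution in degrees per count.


resolution = 360 / (PPR * 1) = 360 / 4096 = 0.0879

0.0879 degrees


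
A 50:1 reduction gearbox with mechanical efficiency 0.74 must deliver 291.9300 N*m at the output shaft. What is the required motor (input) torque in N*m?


tau_in = tau_out / (N * eta) = 291.9300 / (50 * 0.74) = 7.8900

7.8900 N*m


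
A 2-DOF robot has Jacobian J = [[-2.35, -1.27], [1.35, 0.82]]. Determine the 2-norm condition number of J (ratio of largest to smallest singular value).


JJ^T eigenvalues: trace(JJ^T) = 9.6303, det(JJ^T) = det(J)^2 = 0.04515625
s_max^2 = (9.6303 + sqrt(92.56205309))/2 = 9.62560874
s_min^2 = (9.6303 - sqrt(92.56205309))/2 = 0.00469126
kappa = s_max/s_min = sqrt(9.62560874/0.00469126) = 45.2970

45.2970


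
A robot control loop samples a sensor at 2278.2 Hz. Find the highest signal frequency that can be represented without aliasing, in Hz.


f_max = f_s/2 = 2278.2/2 = 1139.1000

1139.1000 Hz


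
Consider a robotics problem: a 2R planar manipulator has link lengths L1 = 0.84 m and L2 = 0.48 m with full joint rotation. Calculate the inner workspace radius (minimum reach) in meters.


r_min = |L1 - L2| = |0.84 - 0.48| = 0.3600

0.3600 m


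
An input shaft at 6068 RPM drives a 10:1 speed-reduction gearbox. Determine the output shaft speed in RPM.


omega_out = omega_in / N = 6068 / 10 = 606.8000

606.8000 RPM


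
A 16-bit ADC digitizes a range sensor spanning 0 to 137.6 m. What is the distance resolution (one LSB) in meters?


res = range / 2^n = 137.6/2^16 = 137.6/65536 = 0.0021

0.0021 m


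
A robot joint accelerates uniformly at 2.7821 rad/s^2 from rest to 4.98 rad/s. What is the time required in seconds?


t = delta_omega / alpha = 4.98 / 2.7821 = 1.7900

1.7900 s


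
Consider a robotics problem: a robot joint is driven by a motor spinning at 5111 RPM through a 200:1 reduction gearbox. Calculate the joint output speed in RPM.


omega_joint = omega_motor / N = 5111 / 200 = 25.5550

25.5550 RPM


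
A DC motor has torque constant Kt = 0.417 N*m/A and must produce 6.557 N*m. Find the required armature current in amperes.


I = tau / Kt = 6.557/0.417 = 15.7242

15.7242 A


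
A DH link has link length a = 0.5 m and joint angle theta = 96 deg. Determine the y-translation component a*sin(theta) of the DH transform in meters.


a*sin(theta) = 0.5*sin(96 deg) = 0.4973

0.4973 m


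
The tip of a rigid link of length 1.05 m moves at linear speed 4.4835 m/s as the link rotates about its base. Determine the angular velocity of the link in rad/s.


omega = v / L = 4.4835 / 1.05 = 4.2700

4.2700 rad/s


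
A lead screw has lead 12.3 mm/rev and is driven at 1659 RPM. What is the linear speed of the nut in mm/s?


v = lead * (RPM/60) = 12.3*1659/60 = 340.0950

340.0950 mm/s


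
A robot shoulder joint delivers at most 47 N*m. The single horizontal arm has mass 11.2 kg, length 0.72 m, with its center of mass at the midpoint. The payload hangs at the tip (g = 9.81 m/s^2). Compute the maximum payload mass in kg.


tau_arm = m_arm*g*(L/2) = 11.2*9.81*0.72/2 = 39.5539 N*m
tau_payload = tau_max - tau_arm = 47 - 39.5539 = 7.4461
m_payload = tau_payload / (g*L) = 7.4461 / (9.81*0.72) = 1.0542

1.0542 kg


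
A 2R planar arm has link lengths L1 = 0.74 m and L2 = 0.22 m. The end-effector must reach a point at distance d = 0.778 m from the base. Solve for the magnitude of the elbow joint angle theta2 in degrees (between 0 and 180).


cos(th2) = (d^2 - L1^2 - L2^2)/(2*L1*L2) = (0.778^2 - 0.74^2 - 0.22^2)/(2*0.74*0.22) = 0.02851351
th2 = acos(0.02851351) = 88.3661 deg

88.3661 degrees


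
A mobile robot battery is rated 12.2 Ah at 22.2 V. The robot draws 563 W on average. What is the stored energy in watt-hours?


E = capacity * V = 12.2*22.2 = 270.8400

270.8400 Wh


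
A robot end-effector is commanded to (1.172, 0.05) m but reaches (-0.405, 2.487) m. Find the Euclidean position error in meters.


dx = -0.405 - (1.172) = -1.5770, dy = 2.487 - (0.05) = 2.4370
err = sqrt(2.486929 + 5.938969) = 2.9027

2.9027 m


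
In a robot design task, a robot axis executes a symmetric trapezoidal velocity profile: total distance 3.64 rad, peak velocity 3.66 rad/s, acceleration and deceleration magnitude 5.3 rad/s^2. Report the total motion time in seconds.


t_acc = v/a = 3.66/5.3 = 0.690566 s
d_acc = v^2/(2a) = 1.263736 rad (each ramp)
d_cruise = 3.64 - 2*1.263736 = 1.112528 rad
t_cruise = 1.112528/3.66 = 0.303969 s
t_total = 2*0.690566 + 0.303969 = 1.6851

1.6851 s


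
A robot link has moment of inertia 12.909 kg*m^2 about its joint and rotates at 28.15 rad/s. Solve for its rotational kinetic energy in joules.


KE = (1/2)*I*omega^2 = 0.5*12.909*28.15^2 = 5114.6910

5114.6910 J


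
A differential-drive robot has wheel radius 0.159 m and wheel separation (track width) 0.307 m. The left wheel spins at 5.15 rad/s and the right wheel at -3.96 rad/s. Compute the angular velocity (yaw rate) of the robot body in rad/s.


omega = r*(wR - wL)/L = 0.159*(-3.96 - (5.15))/0.307 = -4.7182

-4.7182 rad/s


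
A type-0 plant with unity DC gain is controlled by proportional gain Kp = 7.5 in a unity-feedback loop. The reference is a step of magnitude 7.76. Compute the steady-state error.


e_ss = R/(1 + Kp) = 7.76/(1 + 7.5) = 7.76/8.5000 = 0.9129

0.9129


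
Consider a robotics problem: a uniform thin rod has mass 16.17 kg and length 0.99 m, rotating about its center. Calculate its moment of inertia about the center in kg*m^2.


I = (1/12)*m*L^2 = (1/12)*16.17*0.99^2 = 1.3207

1.3207 kg*m^2


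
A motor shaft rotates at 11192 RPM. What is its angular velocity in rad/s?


omega = 11192 * 2*pi/60 = 1172.0235

1172.0235 rad/s


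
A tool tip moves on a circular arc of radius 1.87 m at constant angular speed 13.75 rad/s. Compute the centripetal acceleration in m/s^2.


a_c = omega^2 * r = 13.75^2 * 1.87 = 353.5469

353.5469 m/s^2


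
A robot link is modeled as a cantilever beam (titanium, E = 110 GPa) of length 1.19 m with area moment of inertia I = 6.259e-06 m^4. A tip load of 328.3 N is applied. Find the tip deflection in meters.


delta = F*L^3/(3*E*I) = 328.3*1.19^3/(3*1.100e+11*6.259e-06)
      = 553.2376997/2065470 = 2.6785e-04

2.6785e-04 m


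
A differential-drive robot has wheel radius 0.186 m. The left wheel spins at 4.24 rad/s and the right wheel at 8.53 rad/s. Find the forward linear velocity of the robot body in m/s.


v = r*(wR + wL)/2 = 0.186*(8.53 + 4.24)/2 = 1.1876

1.1876 m/s


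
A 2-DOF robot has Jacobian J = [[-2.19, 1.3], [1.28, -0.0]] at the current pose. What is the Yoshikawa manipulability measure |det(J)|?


det(J) = -2.19*-0.0 - (1.3)*(1.28) = -1.6640
|det(J)| = 1.6640

1.6640


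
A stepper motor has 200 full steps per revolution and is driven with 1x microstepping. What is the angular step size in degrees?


step = 360/(200*1) = 360/200 = 1.8000

1.8000 degrees


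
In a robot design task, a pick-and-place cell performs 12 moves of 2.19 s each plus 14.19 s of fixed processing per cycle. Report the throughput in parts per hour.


T_cycle = 12*2.19 + 14.19 = 40.4700 s
rate = 3600/T = 88.9548

88.9548 parts/hour


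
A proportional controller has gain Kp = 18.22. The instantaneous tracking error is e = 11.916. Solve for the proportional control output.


u_P = Kp * e = 18.22 * 11.916 = 217.1095

217.1095


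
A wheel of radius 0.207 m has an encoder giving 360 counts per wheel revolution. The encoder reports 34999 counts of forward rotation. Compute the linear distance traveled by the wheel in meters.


revs = 34999/360 = 97.219444
d = revs * 2*pi*r = 97.219444 * 2*pi*0.207 = 126.4455

126.4455 m


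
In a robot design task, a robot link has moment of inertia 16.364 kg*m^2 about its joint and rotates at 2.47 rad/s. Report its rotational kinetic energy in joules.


KE = (1/2)*I*omega^2 = 0.5*16.364*2.47^2 = 49.9176

49.9176 J


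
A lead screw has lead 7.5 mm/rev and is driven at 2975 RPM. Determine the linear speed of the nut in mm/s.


v = lead * (RPM/60) = 7.5*2975/60 = 371.8750

371.8750 mm/s


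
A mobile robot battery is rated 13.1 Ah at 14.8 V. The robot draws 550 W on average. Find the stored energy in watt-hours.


E = capacity * V = 13.1*14.8 = 193.8800

193.8800 Wh


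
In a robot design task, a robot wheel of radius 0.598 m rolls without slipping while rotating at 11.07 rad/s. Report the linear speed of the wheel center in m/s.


v = omega * r = 11.07 * 0.598 = 6.6199

6.6199 m/s


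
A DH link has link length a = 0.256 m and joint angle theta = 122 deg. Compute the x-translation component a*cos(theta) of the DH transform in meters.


a*cos(theta) = 0.256*cos(122 deg) = -0.1357

-0.1357 m


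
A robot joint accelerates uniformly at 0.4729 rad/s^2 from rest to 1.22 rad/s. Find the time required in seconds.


t = delta_omega / alpha = 1.22 / 0.4729 = 2.5798

2.5798 s


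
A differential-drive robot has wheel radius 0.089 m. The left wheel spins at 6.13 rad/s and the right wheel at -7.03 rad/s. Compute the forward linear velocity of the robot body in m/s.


v = r*(wR + wL)/2 = 0.089*(-7.03 + 6.13)/2 = -0.0401

-0.0401 m/s


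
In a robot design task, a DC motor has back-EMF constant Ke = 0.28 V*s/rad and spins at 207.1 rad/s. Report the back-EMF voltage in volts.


V_emf = Ke * omega = 0.28*207.1 = 57.9880

57.9880 V


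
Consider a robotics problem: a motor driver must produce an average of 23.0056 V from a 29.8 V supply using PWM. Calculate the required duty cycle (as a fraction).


D = V_avg/V_supply = 23.0056/29.8 = 0.7720

0.7720


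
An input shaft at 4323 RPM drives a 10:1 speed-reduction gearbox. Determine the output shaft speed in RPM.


omega_out = omega_in / N = 4323 / 10 = 432.3000

432.3000 RPM


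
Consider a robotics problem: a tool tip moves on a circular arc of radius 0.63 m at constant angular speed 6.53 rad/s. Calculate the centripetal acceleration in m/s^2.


a_c = omega^2 * r = 6.53^2 * 0.63 = 26.8638

26.8638 m/s^2


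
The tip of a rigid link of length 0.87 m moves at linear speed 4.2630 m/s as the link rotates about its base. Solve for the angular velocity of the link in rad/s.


omega = v / L = 4.2630 / 0.87 = 4.9000

4.9000 rad/s


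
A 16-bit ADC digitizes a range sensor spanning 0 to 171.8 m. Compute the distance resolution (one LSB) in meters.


res = range / 2^n = 171.8/2^16 = 171.8/65536 = 0.0026

0.0026 m


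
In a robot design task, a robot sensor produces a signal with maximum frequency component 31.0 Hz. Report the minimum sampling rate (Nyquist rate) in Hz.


f_s,min = 2*f_max = 2*31.0 = 62.0000

62.0000 Hz


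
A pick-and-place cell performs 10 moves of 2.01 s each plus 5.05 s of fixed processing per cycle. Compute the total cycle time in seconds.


T = 10*2.01 + 5.05 = 25.1500

25.1500 s


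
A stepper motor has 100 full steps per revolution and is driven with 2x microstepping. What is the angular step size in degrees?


step = 360/(100*2) = 360/200 = 1.8000

1.8000 degrees


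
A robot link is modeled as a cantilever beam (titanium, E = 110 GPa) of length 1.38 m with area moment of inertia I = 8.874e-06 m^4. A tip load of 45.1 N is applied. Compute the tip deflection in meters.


delta = F*L^3/(3*E*I) = 45.1*1.38^3/(3*1.100e+11*8.874e-06)
      = 118.5260472/2928420 = 4.0474e-05

4.0474e-05 m


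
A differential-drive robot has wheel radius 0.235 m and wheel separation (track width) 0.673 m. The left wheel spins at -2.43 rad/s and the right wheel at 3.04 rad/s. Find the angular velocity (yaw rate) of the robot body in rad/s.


omega = r*(wR - wL)/L = 0.235*(3.04 - (-2.43))/0.673 = 1.9100

1.9100 rad/s


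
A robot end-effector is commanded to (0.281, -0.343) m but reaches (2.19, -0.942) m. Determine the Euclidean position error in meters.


dx = 2.19 - (0.281) = 1.9090, dy = -0.942 - (-0.343) = -0.5990
err = sqrt(3.644281 + 0.358801) = 2.0008

2.0008 m


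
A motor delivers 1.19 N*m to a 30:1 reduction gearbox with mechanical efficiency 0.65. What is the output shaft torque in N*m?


tau_out = tau_in * N * eta = 1.19 * 30 * 0.65 = 23.2050

23.2050 N*m


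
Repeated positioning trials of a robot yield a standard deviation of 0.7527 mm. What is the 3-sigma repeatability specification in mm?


repeatability = 3*sigma = 3*0.7527 = 2.2581

2.2581 mm


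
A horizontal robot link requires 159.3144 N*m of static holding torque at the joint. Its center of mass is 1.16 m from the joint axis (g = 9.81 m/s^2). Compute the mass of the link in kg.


m = tau / (g*L) = 159.3144 / (9.81 * 1.16) = 14.0000

14.0000 kg


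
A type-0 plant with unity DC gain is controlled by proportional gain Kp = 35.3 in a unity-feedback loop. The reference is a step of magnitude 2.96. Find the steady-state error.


e_ss = R/(1 + Kp) = 2.96/(1 + 35.3) = 2.96/36.3000 = 0.0815

0.0815


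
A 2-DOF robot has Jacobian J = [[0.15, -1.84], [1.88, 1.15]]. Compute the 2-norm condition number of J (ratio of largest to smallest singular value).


JJ^T eigenvalues: trace(JJ^T) = 8.2650, det(JJ^T) = det(J)^2 = 13.18924489
s_max^2 = (8.2650 + sqrt(15.55324544))/2 = 6.10438016
s_min^2 = (8.2650 - sqrt(15.55324544))/2 = 2.16061984
kappa = s_max/s_min = sqrt(6.10438016/2.16061984) = 1.6809

1.6809


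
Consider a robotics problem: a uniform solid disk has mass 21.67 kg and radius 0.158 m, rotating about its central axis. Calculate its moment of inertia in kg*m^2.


I = (1/2)*m*R^2 = 0.5*21.67*0.158^2 = 0.2705

0.2705 kg*m^2


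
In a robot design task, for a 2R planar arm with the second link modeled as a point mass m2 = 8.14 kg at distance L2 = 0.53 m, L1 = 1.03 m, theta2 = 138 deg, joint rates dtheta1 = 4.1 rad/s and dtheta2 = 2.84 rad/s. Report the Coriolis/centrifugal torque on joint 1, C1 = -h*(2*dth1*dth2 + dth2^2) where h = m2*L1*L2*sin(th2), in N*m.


h = m2*L1*L2*sin(th2) = 8.14*1.03*0.53*sin(138 deg) = 2.973366
C1 = -h*(2*4.1*2.84 + 2.84^2) = -2.973366*31.3536 = -93.2257

-93.2257 N*m


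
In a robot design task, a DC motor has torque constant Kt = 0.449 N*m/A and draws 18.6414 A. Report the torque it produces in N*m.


tau = Kt * I = 0.449*18.6414 = 8.3700

8.3700 N*m


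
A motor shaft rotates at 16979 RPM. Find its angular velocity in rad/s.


omega = 16979 * 2*pi/60 = 1778.0367

1778.0367 rad/s


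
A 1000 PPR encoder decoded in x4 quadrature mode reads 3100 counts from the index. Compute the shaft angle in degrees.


angle = counts * 360 / (PPR*4) = 3100 * 360 / 4000 = 279.0000

279.0000 degrees


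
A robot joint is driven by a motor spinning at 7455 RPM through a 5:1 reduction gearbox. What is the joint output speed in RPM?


omega_joint = omega_motor / N = 7455 / 5 = 1491.0000

1491.0000 RPM


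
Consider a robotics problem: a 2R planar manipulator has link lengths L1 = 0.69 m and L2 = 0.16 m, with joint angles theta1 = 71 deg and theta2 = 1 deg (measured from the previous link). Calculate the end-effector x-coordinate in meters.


x = L1*cos(th1) + L2*cos(th1+th2) = 0.69*cos(71 deg) + 0.16*cos(72 deg) = 0.2741

0.2741 m


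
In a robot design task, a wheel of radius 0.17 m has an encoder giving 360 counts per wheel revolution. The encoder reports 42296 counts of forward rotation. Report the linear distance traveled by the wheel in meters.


revs = 42296/360 = 117.488889
d = revs * 2*pi*r = 117.488889 * 2*pi*0.17 = 125.4948

125.4948 m


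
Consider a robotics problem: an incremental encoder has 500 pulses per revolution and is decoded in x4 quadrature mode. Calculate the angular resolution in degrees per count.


resolution = 360 / (PPR * 4) = 360 / 2000 = 0.1800

0.1800 degrees


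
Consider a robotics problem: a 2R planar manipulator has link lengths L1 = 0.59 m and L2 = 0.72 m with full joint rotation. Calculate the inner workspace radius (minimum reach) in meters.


r_min = |L1 - L2| = |0.59 - 0.72| = 0.1300

0.1300 m


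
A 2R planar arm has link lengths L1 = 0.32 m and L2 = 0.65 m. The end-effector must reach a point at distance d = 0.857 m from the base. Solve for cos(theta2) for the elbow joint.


cos(th2) = (d^2 - L1^2 - L2^2)/(2*L1*L2) = (0.857^2 - 0.32^2 - 0.65^2)/(2*0.32*0.65) = 0.5037

0.5037


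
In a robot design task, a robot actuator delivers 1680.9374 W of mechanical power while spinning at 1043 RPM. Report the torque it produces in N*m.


omega = 1043 * 2*pi/60 = 109.222705 rad/s
tau = P / omega = 1680.9374 / 109.222705 = 15.3900

15.3900 N*m


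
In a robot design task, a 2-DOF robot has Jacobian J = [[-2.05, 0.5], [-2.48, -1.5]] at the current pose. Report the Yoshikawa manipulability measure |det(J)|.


det(J) = -2.05*-1.5 - (0.5)*(-2.48) = 4.3150
|det(J)| = 4.3150

4.3150


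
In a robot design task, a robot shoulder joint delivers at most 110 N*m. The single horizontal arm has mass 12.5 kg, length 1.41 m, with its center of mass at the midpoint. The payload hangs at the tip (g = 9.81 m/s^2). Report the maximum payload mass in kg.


tau_arm = m_arm*g*(L/2) = 12.5*9.81*1.41/2 = 86.4506 N*m
tau_payload = tau_max - tau_arm = 110 - 86.4506 = 23.5494
m_payload = tau_payload / (g*L) = 23.5494 / (9.81*1.41) = 1.7025

1.7025 kg


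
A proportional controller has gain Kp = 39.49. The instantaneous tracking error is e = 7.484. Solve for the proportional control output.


u_P = Kp * e = 39.49 * 7.484 = 295.5432

295.5432


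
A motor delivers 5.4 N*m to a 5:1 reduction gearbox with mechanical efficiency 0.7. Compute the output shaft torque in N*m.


tau_out = tau_in * N * eta = 5.4 * 5 * 0.7 = 18.9000

18.9000 N*m


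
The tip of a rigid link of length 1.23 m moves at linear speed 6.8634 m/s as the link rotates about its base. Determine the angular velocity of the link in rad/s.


omega = v / L = 6.8634 / 1.23 = 5.5800

5.5800 rad/s


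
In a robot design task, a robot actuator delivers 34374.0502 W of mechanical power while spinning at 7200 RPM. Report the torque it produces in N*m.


omega = 7200 * 2*pi/60 = 753.982237 rad/s
tau = P / omega = 34374.0502 / 753.982237 = 45.5900

45.5900 N*m


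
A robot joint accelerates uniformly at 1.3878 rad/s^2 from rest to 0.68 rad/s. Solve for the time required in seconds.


t = delta_omega / alpha = 0.68 / 1.3878 = 0.4900

0.4900 s


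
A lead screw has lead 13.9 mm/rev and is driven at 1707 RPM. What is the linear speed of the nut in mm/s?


v = lead * (RPM/60) = 13.9*1707/60 = 395.4550

395.4550 mm/s


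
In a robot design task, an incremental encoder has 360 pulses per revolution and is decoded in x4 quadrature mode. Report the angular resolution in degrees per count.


resolution = 360 / (PPR * 4) = 360 / 1440 = 0.2500

0.2500 degrees


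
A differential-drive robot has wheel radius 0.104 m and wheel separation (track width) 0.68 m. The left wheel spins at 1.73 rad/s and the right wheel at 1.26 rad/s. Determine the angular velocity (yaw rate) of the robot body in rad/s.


omega = r*(wR - wL)/L = 0.104*(1.26 - (1.73))/0.68 = -0.0719

-0.0719 rad/s


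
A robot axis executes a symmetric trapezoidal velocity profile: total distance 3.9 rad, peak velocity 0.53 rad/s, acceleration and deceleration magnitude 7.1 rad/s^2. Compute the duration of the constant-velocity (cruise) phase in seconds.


t_acc = v/a = 0.074648 s, d_acc = v^2/(2a) = 0.019782 rad each
d_cruise = 3.9 - 2*0.019782 = 3.860436 rad
t_cruise = d_cruise/v = 3.860436/0.53 = 7.2838

7.2838 s


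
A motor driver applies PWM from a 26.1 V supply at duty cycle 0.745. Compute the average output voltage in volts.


V_avg = V_supply * D = 26.1*0.745 = 19.4445

19.4445 V


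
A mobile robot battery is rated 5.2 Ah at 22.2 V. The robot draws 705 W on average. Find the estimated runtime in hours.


E = 5.2*22.2 = 115.4400 Wh
t = E/P = 115.4400/705 = 0.1637

0.1637 hours


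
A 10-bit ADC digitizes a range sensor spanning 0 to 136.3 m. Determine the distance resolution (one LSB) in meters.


res = range / 2^n = 136.3/2^10 = 136.3/1024 = 0.1331

0.1331 m


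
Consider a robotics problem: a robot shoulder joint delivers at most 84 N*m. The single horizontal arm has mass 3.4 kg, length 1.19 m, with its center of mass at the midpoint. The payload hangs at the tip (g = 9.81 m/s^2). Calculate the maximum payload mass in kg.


tau_arm = m_arm*g*(L/2) = 3.4*9.81*1.19/2 = 19.8456 N*m
tau_payload = tau_max - tau_arm = 84 - 19.8456 = 64.1544
m_payload = tau_payload / (g*L) = 64.1544 / (9.81*1.19) = 5.4955

5.4955 kg


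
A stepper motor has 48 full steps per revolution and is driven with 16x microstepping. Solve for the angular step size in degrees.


step = 360/(48*16) = 360/768 = 0.4688

0.4688 degrees


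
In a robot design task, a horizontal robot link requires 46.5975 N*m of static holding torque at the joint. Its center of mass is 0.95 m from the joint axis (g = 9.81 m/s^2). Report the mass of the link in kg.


m = tau / (g*L) = 46.5975 / (9.81 * 0.95) = 5.0000

5.0000 kg


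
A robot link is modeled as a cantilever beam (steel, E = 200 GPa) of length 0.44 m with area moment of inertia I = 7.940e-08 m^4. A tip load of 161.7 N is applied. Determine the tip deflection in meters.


delta = F*L^3/(3*E*I) = 161.7*0.44^3/(3*2.000e+11*7.940e-08)
      = 13.7742528/47640 = 2.8913e-04

2.8913e-04 m


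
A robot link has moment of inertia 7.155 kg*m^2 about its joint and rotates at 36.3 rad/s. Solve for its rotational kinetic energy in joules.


KE = (1/2)*I*omega^2 = 0.5*7.155*36.3^2 = 4714.0360

4714.0360 J


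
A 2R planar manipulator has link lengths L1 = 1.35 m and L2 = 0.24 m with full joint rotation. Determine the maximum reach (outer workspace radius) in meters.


r_max = L1 + L2 = 1.35 + 0.24 = 1.5900

1.5900 m


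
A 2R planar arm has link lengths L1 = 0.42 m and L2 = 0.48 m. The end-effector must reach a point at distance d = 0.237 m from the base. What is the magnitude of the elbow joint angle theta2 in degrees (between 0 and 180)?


cos(th2) = (d^2 - L1^2 - L2^2)/(2*L1*L2) = (0.237^2 - 0.42^2 - 0.48^2)/(2*0.42*0.48) = -0.86962054
th2 = acos(-0.86962054) = 150.4146 deg

150.4146 degrees


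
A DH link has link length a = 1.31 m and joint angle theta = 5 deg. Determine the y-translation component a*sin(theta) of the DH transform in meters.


a*sin(theta) = 1.31*sin(5 deg) = 0.1142

0.1142 m


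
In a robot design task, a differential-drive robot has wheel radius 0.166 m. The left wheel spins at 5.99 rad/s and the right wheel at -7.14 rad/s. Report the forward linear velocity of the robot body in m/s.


v = r*(wR + wL)/2 = 0.166*(-7.14 + 5.99)/2 = -0.0954

-0.0954 m/s


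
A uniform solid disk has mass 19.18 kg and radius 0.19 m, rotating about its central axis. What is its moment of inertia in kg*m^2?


I = (1/2)*m*R^2 = 0.5*19.18*0.19^2 = 0.3462

0.3462 kg*m^2


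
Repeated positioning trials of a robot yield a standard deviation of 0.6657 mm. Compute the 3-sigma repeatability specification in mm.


repeatability = 3*sigma = 3*0.6657 = 1.9971

1.9971 mm


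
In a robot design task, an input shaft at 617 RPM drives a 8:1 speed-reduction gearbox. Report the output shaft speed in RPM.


omega_out = omega_in / N = 617 / 8 = 77.1250

77.1250 RPM


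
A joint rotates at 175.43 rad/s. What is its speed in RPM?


RPM = 175.43 * 60/(2*pi) = 1675.2331

1675.2331 RPM


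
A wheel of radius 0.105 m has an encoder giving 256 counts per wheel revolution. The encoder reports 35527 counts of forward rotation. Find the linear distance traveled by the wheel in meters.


revs = 35527/256 = 138.777344
d = revs * 2*pi*r = 138.777344 * 2*pi*0.105 = 91.5562

91.5562 m


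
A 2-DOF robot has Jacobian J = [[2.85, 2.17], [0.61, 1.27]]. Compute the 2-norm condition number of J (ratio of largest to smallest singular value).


JJ^T eigenvalues: trace(JJ^T) = 14.8164, det(JJ^T) = det(J)^2 = 5.27069764
s_max^2 = (14.8164 + sqrt(198.44291840))/2 = 14.45168845
s_min^2 = (14.8164 - sqrt(198.44291840))/2 = 0.36471155
kappa = s_max/s_min = sqrt(14.45168845/0.36471155) = 6.2948

6.2948


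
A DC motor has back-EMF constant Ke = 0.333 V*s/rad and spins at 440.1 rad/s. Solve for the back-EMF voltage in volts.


V_emf = Ke * omega = 0.333*440.1 = 146.5533

146.5533 V


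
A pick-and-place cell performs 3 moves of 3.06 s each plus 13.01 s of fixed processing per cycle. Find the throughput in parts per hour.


T_cycle = 3*3.06 + 13.01 = 22.1900 s
rate = 3600/T = 162.2352

162.2352 parts/hour


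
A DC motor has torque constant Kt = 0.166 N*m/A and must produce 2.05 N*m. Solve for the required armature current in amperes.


I = tau / Kt = 2.05/0.166 = 12.3494

12.3494 A


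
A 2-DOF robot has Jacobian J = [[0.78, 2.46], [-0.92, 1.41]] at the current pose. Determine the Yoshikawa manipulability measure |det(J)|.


det(J) = 0.78*1.41 - (2.46)*(-0.92) = 3.3630
|det(J)| = 3.3630

3.3630


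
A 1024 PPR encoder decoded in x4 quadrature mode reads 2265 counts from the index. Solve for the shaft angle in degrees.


angle = counts * 360 / (PPR*4) = 2265 * 360 / 4096 = 199.0723

199.0723 degrees


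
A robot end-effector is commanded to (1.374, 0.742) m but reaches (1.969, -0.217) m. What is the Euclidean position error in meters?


dx = 1.969 - (1.374) = 0.5950, dy = -0.217 - (0.742) = -0.9590
err = sqrt(0.354025 + 0.919681) = 1.1286

1.1286 m


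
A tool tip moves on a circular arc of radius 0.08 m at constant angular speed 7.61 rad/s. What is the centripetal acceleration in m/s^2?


a_c = omega^2 * r = 7.61^2 * 0.08 = 4.6330

4.6330 m/s^2


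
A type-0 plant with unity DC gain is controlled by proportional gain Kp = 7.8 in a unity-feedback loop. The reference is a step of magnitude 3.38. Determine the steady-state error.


e_ss = R/(1 + Kp) = 3.38/(1 + 7.8) = 3.38/8.8000 = 0.3841

0.3841


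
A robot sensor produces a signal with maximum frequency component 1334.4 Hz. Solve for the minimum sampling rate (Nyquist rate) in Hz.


f_s,min = 2*f_max = 2*1334.4 = 2668.8000

2668.8000 Hz


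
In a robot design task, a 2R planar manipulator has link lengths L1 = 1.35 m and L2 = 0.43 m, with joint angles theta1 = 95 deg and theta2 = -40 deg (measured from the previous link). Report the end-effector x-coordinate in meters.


x = L1*cos(th1) + L2*cos(th1+th2) = 1.35*cos(95 deg) + 0.43*cos(55 deg) = 0.1290

0.1290 m


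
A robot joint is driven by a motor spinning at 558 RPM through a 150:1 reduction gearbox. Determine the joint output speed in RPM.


omega_joint = omega_motor / N = 558 / 150 = 3.7200

3.7200 RPM


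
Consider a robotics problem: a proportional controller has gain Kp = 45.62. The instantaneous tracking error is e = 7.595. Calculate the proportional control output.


u_P = Kp * e = 45.62 * 7.595 = 346.4839

346.4839


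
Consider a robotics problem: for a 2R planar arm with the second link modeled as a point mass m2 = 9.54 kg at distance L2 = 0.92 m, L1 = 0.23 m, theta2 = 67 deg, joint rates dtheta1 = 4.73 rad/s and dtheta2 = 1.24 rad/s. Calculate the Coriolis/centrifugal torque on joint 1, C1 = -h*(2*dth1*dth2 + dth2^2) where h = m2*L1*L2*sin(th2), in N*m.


h = m2*L1*L2*sin(th2) = 9.54*0.23*0.92*sin(67 deg) = 1.858190
C1 = -h*(2*4.73*1.24 + 1.24^2) = -1.858190*13.2680 = -24.6545

-24.6545 N*m


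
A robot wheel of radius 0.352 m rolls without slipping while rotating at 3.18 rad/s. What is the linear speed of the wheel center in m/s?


v = omega * r = 3.18 * 0.352 = 1.1194

1.1194 m/s


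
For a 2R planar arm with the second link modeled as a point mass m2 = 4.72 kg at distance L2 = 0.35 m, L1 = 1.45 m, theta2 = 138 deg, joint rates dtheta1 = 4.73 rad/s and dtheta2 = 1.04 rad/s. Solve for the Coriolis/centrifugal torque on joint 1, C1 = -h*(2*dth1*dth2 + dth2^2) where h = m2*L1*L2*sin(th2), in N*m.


h = m2*L1*L2*sin(th2) = 4.72*1.45*0.35*sin(138 deg) = 1.602835
C1 = -h*(2*4.73*1.04 + 1.04^2) = -1.602835*10.9200 = -17.5030

-17.5030 N*m


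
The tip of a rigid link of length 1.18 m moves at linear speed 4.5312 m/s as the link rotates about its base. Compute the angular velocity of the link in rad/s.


omega = v / L = 4.5312 / 1.18 = 3.8400

3.8400 rad/s


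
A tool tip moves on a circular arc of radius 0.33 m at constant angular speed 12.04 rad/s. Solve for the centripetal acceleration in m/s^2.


a_c = omega^2 * r = 12.04^2 * 0.33 = 47.8373

47.8373 m/s^2


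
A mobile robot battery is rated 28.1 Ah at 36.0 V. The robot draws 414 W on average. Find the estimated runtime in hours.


E = 28.1*36.0 = 1011.6000 Wh
t = E/P = 1011.6000/414 = 2.4435

2.4435 hours


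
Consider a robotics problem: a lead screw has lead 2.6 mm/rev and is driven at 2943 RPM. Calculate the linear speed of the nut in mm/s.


v = lead * (RPM/60) = 2.6*2943/60 = 127.5300

127.5300 mm/s


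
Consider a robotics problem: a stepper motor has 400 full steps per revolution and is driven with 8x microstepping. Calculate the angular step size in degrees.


step = 360/(400*8) = 360/3200 = 0.1125

0.1125 degrees


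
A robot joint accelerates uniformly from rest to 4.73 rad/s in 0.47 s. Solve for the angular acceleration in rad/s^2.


alpha = delta_omega / t = 4.73 / 0.47 = 10.0638

10.0638 rad/s^2
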